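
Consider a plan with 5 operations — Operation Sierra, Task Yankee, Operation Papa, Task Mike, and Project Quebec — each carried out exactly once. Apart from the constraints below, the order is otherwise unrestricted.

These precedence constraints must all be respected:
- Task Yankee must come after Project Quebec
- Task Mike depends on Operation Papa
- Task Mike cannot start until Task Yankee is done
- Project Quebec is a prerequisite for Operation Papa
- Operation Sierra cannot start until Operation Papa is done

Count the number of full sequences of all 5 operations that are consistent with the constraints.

5

Project Quebec is the only operation with nothing required before it, so every ordering starts there.
Enumerating by repeatedly choosing an available operation (one whose prerequisites are all placed) gives 5 distinct complete orderings.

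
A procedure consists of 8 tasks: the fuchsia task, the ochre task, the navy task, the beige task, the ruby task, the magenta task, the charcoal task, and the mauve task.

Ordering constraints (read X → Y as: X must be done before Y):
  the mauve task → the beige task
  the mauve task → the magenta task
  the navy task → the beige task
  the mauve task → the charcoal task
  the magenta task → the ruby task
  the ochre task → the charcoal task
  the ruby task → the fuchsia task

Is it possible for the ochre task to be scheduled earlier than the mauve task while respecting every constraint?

No chain of constraints runs from the mauve task to the ochre task, so the mauve task is not required to come first.
That means at least one valid schedule has the ochre task before the mauve task.

Yes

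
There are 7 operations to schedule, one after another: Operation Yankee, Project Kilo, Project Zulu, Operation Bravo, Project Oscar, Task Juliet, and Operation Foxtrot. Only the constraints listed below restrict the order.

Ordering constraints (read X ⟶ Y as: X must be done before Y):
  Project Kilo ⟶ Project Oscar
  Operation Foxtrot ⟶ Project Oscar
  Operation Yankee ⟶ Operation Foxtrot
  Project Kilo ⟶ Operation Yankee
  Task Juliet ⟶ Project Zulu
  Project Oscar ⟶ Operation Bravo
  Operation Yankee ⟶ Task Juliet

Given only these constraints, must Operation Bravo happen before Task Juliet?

No

Nothing in the constraints links Operation Bravo and Task Juliet; they are unordered relative to each other.
A valid ordering placing Task Juliet before Operation Bravo exists, so the answer is no.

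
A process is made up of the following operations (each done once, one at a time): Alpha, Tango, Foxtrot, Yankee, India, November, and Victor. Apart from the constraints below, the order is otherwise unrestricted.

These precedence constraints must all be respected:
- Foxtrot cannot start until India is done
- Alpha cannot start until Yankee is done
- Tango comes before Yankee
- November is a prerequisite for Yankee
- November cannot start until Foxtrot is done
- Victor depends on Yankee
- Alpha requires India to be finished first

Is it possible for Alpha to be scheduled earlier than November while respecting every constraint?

No

Following November → Yankee → Alpha, November must precede Alpha in every valid ordering.
Hence Alpha can never be scheduled before November.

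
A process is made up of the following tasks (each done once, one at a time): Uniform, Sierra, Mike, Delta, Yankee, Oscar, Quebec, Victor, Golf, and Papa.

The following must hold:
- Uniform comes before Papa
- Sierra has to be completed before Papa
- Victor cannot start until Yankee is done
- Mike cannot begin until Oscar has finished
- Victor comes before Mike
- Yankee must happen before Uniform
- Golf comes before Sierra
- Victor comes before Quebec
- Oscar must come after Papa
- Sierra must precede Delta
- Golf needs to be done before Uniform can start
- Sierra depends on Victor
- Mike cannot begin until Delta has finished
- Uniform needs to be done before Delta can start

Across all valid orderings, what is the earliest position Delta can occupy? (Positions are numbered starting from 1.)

6

Working backwards through the constraints from Delta, its full set of required predecessors is Uniform, Sierra, Yankee, Victor, Golf — 5 of them.
So at minimum 5 tasks come before Delta, putting Delta no earlier than position 6. That position is achievable by scheduling exactly those predecessors first.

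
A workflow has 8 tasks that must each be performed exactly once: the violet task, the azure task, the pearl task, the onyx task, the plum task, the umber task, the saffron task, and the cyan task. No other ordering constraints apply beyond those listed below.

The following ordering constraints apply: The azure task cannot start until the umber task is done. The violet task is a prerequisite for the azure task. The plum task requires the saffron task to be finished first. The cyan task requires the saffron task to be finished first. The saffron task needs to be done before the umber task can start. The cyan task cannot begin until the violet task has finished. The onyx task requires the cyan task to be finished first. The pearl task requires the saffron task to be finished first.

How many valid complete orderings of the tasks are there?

558

2 tasks have no prerequisites (the violet task, the saffron task), so any of them could come first.
Systematically extending each partial ordering one task at a time and counting, there are 558 complete orderings.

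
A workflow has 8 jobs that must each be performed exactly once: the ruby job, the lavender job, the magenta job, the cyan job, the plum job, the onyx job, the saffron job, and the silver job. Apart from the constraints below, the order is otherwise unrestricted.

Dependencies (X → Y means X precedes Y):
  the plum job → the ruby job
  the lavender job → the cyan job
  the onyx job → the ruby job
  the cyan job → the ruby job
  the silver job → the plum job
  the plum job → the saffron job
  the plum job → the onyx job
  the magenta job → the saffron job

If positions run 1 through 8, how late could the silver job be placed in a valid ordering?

4

The jobs that are forced after the silver job, directly or by a chain of constraints, are the ruby job, the plum job, the onyx job, the saffron job. That's 4 jobs.
With 4 mandatory successors out of 8 jobs total, the latest slot for the silver job is 8−4 = 4, and it's reachable by doing all non-successors before the silver job.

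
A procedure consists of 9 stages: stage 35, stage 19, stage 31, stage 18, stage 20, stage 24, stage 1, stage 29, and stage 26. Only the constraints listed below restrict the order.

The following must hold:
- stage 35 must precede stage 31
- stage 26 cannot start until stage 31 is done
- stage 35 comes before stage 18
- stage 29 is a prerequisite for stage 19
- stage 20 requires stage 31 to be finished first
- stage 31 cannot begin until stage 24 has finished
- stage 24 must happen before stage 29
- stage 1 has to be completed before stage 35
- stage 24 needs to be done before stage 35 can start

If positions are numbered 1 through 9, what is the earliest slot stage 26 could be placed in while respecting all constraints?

Working backwards through the constraints from stage 26, its full set of required predecessors is stage 35, stage 31, stage 24, stage 1 — 4 of them.
So at minimum 4 stages come before stage 26, putting stage 26 no earlier than position 5. That position is achievable by scheduling exactly those predecessors first.

5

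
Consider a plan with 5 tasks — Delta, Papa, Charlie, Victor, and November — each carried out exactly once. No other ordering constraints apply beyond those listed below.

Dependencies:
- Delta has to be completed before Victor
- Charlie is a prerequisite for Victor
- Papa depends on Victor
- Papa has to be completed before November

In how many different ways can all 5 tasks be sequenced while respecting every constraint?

2 tasks have no prerequisites (Delta, Charlie), so any of them could come first.
Systematically extending each partial ordering one task at a time and counting, there are 2 complete orderings.

2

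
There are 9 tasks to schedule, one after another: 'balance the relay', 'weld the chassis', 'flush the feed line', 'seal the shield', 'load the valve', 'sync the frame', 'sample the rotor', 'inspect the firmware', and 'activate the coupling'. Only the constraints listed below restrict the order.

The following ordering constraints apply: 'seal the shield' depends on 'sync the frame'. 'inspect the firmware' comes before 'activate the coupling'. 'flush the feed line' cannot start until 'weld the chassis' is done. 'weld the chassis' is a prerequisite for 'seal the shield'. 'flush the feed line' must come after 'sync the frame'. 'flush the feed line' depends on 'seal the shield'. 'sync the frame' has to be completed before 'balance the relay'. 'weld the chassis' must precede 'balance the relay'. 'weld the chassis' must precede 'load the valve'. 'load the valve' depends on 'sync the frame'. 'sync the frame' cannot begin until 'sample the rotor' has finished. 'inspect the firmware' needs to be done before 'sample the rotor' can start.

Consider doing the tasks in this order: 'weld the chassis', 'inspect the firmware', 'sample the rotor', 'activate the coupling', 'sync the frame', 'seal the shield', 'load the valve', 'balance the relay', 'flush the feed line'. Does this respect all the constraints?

Yes

Going through the constraints one by one, each required predecessor appears earlier in the sequence than its dependent — e.g. 'weld the chassis' (position 1) is before 'flush the feed line' (position 9), as required.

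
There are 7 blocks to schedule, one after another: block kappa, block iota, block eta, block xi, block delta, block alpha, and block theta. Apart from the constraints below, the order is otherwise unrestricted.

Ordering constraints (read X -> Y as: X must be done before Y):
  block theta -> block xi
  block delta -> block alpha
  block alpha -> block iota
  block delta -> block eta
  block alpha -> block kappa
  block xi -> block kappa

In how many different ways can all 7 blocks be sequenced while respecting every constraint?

The blocks with no prerequisites are block delta, block theta; any of them can be placed first.
Enumerating by repeatedly choosing an available block (one whose prerequisites are all placed) gives 87 distinct complete orderings.

87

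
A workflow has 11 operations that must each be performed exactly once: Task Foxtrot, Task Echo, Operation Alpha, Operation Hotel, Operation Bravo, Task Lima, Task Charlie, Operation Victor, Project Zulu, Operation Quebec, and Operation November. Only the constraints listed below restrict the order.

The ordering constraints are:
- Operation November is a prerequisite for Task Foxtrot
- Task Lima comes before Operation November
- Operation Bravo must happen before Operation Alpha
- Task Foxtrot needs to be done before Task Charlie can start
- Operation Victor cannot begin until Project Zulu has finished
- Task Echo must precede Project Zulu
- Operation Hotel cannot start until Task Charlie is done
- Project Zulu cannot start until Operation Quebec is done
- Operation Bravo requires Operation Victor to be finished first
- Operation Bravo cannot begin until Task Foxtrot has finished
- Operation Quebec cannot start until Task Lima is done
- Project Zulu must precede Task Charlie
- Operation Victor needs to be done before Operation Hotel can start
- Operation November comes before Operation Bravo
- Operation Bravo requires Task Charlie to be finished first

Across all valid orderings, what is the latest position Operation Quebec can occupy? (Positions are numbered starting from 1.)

The operations that are forced after Operation Quebec, directly or by a chain of constraints, are Operation Alpha, Operation Hotel, Operation Bravo, Task Charlie, Operation Victor, Project Zulu. That's 6 operations.
With 6 mandatory successors out of 11 operations total, the latest slot for Operation Quebec is 11−6 = 5, and it's reachable by doing all non-successors before Operation Quebec.

5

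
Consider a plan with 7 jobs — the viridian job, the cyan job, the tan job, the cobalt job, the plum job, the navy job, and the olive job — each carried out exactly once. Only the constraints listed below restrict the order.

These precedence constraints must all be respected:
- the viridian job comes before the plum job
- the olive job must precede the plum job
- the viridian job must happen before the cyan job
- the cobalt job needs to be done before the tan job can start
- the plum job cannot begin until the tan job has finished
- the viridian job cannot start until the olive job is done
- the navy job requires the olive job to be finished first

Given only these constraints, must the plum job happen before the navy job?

No chain of constraints connects the plum job to the navy job in either direction.
So the plum job can come before the navy job or after — it is not forced.

No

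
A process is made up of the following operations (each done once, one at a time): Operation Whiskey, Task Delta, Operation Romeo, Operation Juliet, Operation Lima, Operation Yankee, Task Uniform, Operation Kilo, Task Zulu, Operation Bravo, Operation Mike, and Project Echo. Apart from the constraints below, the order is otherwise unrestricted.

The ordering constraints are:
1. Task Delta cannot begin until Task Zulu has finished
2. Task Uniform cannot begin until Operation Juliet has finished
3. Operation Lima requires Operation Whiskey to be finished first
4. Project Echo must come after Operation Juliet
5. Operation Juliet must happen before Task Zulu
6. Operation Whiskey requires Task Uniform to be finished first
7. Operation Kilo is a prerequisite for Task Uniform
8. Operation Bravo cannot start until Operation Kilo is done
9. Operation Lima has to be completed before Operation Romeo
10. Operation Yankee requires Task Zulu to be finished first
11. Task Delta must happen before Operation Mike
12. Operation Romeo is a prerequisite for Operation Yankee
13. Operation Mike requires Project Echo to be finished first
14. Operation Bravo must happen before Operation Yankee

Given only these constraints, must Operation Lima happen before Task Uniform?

No

In fact the dependencies run the other way: Task Uniform → Operation Whiskey → Operation Lima.
So Operation Lima does not have to come before Task Uniform — it cannot.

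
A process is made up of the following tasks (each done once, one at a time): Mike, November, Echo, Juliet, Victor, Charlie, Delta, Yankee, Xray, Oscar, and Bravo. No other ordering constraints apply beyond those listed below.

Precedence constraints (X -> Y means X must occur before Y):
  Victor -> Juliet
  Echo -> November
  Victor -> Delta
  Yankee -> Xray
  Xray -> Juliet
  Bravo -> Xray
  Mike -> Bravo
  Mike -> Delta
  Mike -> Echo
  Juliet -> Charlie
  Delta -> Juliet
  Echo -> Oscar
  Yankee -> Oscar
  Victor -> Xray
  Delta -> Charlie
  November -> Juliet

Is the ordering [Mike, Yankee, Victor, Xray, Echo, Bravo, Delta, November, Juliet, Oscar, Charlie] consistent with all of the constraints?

No

Here Bravo comes after Xray.
Since Bravo is required before Xray, the ordering is invalid.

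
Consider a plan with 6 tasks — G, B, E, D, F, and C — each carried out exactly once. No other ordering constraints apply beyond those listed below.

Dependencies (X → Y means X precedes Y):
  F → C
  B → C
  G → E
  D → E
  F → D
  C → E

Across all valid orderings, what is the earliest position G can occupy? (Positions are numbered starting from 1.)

No constraint forces any other task before G, so it can be placed first.

1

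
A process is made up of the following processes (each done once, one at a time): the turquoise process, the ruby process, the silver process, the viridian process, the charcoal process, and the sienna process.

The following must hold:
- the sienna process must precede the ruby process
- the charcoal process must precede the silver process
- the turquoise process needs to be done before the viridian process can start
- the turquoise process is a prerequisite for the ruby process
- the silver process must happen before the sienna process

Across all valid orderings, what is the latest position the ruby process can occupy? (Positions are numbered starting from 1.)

Nothing depends on the ruby process, so it can be the final process, position 6.

6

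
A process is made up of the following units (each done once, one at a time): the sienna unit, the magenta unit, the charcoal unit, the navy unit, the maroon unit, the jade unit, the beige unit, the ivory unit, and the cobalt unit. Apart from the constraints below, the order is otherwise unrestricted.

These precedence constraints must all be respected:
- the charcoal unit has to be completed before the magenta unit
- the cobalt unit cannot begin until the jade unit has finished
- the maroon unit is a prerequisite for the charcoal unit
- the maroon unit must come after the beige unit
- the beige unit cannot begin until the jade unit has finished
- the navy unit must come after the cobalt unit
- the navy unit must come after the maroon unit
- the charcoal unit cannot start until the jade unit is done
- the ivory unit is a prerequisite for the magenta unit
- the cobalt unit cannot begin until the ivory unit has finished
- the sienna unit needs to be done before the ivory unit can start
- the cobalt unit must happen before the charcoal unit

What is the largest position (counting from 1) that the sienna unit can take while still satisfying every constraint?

Every unit that must follow the sienna unit has to come after it. Tracing all chains starting from the sienna unit, those units are: the magenta unit, the charcoal unit, the navy unit, the ivory unit, the cobalt unit — 5 in total.
With 5 mandatory successors out of 9 units total, the latest slot for the sienna unit is 9−5 = 4, and it's reachable by doing all non-successors before the sienna unit.

4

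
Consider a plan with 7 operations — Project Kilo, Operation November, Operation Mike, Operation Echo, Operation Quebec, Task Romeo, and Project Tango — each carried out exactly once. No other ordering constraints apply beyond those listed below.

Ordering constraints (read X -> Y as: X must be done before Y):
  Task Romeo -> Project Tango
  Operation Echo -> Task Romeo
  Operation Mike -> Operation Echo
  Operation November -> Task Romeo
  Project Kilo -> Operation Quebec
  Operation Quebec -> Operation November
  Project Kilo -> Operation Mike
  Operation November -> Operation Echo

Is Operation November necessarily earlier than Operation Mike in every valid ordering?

Nothing in the constraints links Operation November and Operation Mike; they are unordered relative to each other.
So Operation November can come before Operation Mike or after — it is not forced.

No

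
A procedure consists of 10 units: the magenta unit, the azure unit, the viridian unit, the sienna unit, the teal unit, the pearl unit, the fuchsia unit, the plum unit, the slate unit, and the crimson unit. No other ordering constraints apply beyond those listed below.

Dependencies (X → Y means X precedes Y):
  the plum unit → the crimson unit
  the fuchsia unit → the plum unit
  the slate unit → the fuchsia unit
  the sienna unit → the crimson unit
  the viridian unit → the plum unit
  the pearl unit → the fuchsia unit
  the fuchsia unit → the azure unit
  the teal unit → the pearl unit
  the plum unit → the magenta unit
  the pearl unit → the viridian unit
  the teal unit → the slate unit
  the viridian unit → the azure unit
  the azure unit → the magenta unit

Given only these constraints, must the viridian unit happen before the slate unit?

No chain of constraints connects the viridian unit to the slate unit in either direction.
A valid ordering placing the slate unit before the viridian unit exists, so the answer is no.

No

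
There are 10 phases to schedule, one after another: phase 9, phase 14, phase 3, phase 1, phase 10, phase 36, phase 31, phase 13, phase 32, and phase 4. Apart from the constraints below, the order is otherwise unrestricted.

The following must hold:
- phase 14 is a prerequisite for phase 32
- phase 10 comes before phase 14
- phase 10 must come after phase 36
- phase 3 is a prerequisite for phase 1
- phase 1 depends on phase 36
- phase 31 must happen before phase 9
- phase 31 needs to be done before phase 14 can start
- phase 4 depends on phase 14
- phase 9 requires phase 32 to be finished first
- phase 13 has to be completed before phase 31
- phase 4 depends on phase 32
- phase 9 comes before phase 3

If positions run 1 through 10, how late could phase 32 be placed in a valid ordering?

6

Following every chain forward from phase 32, the phases that must come later are phase 9, phase 3, phase 1, phase 4 — 4 of them.
So at least 4 phases follow phase 32, putting phase 32 no later than position 6. That position is achievable by scheduling everything else first.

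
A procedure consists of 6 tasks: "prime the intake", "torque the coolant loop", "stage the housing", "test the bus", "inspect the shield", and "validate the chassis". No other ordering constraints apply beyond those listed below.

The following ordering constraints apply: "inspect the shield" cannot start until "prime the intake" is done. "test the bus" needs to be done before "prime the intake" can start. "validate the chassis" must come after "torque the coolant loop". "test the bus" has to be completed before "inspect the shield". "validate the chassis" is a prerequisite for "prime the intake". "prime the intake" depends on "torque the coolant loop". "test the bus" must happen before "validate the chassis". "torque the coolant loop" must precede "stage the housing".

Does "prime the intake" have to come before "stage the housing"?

No

No chain of constraints connects "prime the intake" to "stage the housing" in either direction.
There exist valid orderings with "stage the housing" before "prime the intake", so "prime the intake" is not required to come first.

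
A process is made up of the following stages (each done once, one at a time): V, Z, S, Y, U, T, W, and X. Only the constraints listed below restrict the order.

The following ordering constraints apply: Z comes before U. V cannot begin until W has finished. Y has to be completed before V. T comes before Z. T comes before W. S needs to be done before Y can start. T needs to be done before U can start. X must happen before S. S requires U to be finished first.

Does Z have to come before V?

Tracing the constraints gives a chain: Z → U → S → Y → V.
So Z must precede V in any valid ordering.

Yes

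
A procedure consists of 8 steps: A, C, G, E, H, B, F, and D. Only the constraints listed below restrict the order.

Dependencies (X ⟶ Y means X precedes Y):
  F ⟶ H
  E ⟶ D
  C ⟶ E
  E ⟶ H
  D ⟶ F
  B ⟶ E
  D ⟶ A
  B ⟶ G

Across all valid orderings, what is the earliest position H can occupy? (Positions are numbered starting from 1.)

The steps that are forced before H, directly or transitively, are C, E, B, F, D. That's 5 steps.
So at minimum 5 steps come before H, putting H no earlier than position 6. That position is achievable by scheduling exactly those predecessors first.

6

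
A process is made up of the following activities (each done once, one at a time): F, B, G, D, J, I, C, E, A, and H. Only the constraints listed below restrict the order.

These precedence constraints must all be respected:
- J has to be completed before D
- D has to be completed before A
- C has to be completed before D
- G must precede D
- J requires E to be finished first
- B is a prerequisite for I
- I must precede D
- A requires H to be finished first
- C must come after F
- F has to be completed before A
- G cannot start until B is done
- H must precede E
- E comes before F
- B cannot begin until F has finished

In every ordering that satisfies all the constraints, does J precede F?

Nothing in the constraints links J and F; they are unordered relative to each other.
A valid ordering placing F before J exists, so the answer is no.

No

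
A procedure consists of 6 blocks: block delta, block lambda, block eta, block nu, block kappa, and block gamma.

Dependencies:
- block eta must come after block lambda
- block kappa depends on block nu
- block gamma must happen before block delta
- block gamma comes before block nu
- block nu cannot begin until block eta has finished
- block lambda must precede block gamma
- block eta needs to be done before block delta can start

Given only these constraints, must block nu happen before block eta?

In fact the dependencies run the other way: block eta → block nu.
So block nu does not have to come before block eta — it cannot.

No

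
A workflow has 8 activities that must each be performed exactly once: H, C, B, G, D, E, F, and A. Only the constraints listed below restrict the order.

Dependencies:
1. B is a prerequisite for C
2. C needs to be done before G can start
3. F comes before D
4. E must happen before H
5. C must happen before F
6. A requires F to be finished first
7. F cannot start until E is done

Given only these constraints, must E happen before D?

Tracing the constraints gives a chain: E → F → D.
So E must precede D in any valid ordering.

Yes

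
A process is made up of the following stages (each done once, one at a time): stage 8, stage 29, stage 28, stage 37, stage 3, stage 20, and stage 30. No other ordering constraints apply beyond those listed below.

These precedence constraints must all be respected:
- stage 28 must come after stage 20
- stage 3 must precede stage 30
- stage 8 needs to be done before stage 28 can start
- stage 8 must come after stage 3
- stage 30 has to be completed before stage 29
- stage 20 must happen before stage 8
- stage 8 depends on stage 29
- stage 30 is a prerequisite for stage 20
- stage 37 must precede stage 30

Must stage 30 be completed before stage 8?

Chaining the stated constraints: stage 30 → stage 29 → stage 8.
That forces stage 30 before stage 8 in every valid schedule.

Yes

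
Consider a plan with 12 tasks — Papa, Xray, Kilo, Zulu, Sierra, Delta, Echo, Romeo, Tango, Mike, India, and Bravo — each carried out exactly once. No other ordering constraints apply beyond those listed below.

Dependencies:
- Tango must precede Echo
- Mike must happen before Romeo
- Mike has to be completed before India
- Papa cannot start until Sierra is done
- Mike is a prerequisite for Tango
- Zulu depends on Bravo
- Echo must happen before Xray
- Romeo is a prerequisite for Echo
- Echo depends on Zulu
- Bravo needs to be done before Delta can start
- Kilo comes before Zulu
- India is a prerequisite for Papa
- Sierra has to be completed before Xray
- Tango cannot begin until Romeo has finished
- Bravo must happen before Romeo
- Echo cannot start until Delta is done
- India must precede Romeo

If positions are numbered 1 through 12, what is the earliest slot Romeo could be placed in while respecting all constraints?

Every task that must precede Romeo has to come before it. Tracing all chains that end at Romeo, those tasks are: Mike, India, Bravo — 3 in total.
So at minimum 3 tasks come before Romeo, putting Romeo no earlier than position 4. That position is achievable by scheduling exactly those predecessors first.

4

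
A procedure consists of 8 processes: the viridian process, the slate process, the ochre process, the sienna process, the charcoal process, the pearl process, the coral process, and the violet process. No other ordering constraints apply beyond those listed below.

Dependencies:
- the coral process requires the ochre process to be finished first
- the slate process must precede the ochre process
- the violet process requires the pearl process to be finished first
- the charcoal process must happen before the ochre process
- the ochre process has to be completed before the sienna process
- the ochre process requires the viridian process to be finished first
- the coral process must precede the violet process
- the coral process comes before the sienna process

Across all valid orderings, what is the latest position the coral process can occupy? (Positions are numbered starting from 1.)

6

The processes that are forced after the coral process, directly or by a chain of constraints, are the sienna process, the violet process. That's 2 processes.
With 2 mandatory successors out of 8 processes total, the latest slot for the coral process is 8−2 = 6, and it's reachable by doing all non-successors before the coral process.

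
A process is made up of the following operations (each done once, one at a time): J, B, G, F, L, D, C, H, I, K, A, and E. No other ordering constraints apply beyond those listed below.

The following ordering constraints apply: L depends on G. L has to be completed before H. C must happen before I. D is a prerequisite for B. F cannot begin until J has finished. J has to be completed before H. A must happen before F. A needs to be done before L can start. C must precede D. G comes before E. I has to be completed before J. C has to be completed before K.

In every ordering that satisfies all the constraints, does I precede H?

Yes

Tracing the constraints gives a chain: I → J → H.
Hence I necessarily comes before H.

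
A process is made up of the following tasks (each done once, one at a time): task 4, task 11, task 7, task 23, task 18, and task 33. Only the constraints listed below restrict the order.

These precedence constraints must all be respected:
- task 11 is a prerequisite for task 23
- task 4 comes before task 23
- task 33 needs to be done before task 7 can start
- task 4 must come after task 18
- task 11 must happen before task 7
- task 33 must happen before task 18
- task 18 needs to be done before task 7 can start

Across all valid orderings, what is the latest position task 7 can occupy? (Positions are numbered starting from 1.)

Nothing depends on task 7, so it can be the final task, position 6.

6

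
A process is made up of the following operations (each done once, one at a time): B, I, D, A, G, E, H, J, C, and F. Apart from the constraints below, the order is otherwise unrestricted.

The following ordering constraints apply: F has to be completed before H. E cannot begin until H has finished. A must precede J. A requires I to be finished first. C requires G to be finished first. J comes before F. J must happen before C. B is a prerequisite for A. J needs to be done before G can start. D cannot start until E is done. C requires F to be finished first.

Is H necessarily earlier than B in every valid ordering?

The constraints actually force B before H (via B → A → J → F → H), not the other way around.
So H never precedes B.

No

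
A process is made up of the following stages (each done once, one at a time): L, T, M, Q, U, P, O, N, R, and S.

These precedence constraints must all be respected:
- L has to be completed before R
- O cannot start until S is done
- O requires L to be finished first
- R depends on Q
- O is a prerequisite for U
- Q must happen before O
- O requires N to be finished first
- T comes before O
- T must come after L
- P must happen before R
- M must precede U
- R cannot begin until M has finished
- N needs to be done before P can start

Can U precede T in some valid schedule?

There is a dependency chain T → O → U, so U always comes after T.
So no valid ordering can have U before T.

No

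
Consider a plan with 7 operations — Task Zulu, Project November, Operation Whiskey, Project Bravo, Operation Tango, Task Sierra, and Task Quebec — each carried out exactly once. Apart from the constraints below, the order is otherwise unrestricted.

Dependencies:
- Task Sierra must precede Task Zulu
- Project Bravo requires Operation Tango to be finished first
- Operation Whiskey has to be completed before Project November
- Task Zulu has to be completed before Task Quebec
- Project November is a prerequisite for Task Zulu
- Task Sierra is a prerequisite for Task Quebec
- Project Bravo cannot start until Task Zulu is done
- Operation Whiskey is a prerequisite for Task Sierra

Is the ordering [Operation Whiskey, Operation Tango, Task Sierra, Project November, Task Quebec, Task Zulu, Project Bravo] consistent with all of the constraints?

The sequence places Task Quebec ahead of Task Zulu.
That contradicts the constraint that Task Zulu must precede Task Quebec.

No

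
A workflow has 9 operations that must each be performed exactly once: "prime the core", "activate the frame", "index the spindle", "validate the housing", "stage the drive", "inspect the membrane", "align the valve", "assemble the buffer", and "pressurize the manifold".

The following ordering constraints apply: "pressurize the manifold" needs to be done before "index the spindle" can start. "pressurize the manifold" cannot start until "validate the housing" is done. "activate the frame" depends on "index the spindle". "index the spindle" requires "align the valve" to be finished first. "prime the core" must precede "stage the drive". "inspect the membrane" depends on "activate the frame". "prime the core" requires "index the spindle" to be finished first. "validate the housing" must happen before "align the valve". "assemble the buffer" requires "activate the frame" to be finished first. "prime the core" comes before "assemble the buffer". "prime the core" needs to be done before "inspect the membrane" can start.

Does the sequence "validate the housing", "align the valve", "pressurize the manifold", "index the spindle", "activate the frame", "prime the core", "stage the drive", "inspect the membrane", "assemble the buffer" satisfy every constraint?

Yes

Going through the constraints one by one, each required predecessor appears earlier in the sequence than its dependent — e.g. "activate the frame" (position 5) is before "assemble the buffer" (position 9), as required.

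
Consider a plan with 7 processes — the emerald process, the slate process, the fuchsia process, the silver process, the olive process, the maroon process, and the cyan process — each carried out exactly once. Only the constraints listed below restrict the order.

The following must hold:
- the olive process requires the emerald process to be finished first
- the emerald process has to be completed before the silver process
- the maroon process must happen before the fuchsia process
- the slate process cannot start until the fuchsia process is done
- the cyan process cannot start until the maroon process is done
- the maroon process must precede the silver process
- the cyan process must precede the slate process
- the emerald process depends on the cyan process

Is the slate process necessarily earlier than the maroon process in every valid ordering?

There is a chain the maroon process → the fuchsia process → the slate process, which puts the maroon process before the slate process.
So the slate process never precedes the maroon process.

No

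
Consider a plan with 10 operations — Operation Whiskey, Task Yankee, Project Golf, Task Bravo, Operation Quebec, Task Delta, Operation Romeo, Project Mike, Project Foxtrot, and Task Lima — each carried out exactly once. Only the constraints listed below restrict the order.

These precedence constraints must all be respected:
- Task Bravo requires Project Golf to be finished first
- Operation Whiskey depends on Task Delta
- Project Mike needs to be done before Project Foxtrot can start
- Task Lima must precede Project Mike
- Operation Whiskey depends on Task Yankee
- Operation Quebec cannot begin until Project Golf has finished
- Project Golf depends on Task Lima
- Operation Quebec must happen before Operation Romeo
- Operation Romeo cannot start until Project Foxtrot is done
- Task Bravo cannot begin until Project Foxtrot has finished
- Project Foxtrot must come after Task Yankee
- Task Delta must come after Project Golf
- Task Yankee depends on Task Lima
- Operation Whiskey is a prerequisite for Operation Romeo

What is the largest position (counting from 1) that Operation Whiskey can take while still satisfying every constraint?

The only operation forced after Operation Whiskey (directly or by a chain) is Operation Romeo.
With 1 mandatory successor out of 10 operations total, the latest slot for Operation Whiskey is 10−1 = 9, and it's reachable by doing all non-successors before Operation Whiskey.

9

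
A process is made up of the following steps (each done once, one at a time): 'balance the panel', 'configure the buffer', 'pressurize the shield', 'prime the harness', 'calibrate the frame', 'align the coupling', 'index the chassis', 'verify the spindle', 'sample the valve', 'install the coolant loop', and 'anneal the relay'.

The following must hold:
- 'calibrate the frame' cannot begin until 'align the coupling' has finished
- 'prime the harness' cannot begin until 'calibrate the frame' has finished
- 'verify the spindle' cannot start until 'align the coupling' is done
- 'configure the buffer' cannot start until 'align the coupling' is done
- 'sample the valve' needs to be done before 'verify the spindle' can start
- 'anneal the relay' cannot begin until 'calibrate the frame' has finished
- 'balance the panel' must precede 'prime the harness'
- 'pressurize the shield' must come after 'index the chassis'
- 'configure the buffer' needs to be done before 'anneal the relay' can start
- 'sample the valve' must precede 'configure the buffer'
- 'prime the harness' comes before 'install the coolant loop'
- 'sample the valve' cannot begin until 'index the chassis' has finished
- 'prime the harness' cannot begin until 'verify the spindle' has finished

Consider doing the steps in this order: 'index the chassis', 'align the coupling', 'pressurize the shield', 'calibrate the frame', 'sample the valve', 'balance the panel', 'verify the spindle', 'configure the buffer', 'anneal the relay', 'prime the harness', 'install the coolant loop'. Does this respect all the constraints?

Yes

Every stated constraint is respected: 'calibrate the frame' sits at position 4, ahead of 'prime the harness' at position 10, and each of the other listed pairs likewise has the predecessor earlier in the sequence.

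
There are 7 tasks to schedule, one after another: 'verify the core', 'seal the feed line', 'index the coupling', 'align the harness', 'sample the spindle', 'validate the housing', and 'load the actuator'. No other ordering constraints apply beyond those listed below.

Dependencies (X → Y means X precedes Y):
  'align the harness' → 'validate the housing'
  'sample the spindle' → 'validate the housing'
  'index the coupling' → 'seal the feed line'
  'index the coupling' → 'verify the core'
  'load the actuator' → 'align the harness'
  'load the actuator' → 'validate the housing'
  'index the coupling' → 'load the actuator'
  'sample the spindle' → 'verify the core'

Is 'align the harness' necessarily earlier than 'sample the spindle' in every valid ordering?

Nothing in the constraints links 'align the harness' and 'sample the spindle'; they are unordered relative to each other.
So 'align the harness' can come before 'sample the spindle' or after — it is not forced.

No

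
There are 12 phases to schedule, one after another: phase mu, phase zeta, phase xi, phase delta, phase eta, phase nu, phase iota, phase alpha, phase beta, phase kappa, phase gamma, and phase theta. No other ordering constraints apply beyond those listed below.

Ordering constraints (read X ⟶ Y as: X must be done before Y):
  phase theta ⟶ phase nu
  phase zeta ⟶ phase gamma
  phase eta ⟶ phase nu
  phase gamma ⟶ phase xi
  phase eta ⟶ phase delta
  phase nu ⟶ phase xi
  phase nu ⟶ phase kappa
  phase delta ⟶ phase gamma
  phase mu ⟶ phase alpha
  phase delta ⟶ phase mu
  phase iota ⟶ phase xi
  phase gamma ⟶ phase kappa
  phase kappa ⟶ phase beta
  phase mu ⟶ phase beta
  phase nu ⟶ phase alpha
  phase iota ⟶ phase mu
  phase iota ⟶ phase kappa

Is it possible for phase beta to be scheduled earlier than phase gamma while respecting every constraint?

No

There is a dependency chain phase gamma → phase kappa → phase beta, so phase beta always comes after phase gamma.
Hence phase beta can never be scheduled before phase gamma.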